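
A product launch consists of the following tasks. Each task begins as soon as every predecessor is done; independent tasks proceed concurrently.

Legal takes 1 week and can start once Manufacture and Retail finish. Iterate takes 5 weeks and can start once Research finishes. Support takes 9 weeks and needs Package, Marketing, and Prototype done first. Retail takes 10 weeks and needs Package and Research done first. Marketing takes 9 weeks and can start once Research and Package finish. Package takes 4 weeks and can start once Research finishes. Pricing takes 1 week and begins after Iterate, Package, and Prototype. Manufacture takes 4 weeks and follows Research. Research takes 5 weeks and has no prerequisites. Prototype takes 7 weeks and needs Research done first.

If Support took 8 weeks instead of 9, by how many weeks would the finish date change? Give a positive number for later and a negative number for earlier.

The binding path is Research→Package→Marketing→Support = 5+4+9+9 = 27; finish at 27 weeks.
Since Support is critical, the -1 change carries straight to that chain (now 26 weeks).
That remains the longest chain; total 26 weeks.
Change in finish: 26 − 27 = -1 weeks.

-1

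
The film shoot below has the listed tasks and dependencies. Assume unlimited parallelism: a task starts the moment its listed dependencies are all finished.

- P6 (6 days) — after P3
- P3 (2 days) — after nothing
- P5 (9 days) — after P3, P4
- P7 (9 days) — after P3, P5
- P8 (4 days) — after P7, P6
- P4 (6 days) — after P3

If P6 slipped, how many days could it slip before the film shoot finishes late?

Critical path: P3→P4→P5→P7→P8 = 2+6+9+9+4 = 30, so the finish is 30 days.
P6 finishes as early as 8 and must finish by 26.
Float = 30 − 12 = 18.

18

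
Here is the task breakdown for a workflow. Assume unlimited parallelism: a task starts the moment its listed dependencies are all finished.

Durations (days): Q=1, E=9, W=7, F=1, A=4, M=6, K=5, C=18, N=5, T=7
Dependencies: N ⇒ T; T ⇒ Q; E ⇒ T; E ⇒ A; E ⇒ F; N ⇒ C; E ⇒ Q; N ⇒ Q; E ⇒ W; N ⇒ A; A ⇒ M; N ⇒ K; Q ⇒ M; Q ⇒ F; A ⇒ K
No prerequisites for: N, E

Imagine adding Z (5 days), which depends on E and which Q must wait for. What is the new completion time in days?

Originally the plan takes 23 days.
With Z inserted, Q now waits for max(N, T, E, Z).
New critical path: N→C = 5+18 = 23 ⇒ 23 days.

23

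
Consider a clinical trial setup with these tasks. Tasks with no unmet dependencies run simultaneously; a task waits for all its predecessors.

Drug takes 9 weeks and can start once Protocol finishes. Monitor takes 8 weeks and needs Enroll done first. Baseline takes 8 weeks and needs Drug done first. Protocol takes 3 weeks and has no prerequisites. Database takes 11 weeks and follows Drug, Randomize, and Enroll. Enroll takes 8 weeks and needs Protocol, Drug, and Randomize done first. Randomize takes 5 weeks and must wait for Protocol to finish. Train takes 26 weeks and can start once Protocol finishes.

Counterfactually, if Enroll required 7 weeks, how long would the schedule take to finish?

30

Actual critical path: Protocol→Drug→Enroll→Database = 3+9+8+11 = 31 ⇒ 31 weeks.
Since Enroll is critical, the -1 change carries straight to that chain (now 30 weeks).
That remains the longest chain; total 30 weeks.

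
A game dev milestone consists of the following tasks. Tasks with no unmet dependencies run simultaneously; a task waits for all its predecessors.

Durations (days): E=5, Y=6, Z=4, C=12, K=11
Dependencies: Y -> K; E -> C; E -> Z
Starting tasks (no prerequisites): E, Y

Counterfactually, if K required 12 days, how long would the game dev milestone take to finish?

Critical path before the change: Y→K = 6+11 = 17 giving 17 days.
K lies on that path, so at 12 days the path becomes 18 days.
No other chain overtakes it, so the finish is 18 days.

18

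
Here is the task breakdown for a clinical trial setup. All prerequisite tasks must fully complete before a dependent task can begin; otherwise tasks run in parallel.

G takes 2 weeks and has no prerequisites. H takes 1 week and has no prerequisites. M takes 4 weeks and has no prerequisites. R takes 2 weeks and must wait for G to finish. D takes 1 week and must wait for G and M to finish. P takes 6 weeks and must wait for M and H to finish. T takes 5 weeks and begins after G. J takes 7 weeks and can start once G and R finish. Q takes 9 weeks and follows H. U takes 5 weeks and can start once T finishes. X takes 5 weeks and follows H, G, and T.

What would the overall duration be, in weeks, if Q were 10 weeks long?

12

The binding path is G→T→U = 2+5+5 = 12; finish at 12 weeks.
The longest path through Q is only 10 weeks, so Q has float 2.
That remains the longest chain; total 12 weeks.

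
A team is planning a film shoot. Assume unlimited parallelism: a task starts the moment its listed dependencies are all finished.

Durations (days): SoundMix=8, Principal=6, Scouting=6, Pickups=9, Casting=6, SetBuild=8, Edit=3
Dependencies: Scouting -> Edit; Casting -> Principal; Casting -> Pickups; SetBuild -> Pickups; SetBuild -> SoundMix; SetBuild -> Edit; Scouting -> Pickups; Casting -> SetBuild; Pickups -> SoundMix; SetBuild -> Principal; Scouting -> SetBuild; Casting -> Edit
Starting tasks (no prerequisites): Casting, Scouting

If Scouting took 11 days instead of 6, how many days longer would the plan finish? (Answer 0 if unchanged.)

Baseline: Scouting→SetBuild→Pickups→SoundMix = 6+8+9+8 = 31 → 31 days.
Since Scouting is critical, the +5 change carries straight to that chain (now 36 days).
The critical path is still Scouting→SetBuild→Pickups→SoundMix; finish is now 36 days.
Change in finish: 36 − 31 = +5 days.

5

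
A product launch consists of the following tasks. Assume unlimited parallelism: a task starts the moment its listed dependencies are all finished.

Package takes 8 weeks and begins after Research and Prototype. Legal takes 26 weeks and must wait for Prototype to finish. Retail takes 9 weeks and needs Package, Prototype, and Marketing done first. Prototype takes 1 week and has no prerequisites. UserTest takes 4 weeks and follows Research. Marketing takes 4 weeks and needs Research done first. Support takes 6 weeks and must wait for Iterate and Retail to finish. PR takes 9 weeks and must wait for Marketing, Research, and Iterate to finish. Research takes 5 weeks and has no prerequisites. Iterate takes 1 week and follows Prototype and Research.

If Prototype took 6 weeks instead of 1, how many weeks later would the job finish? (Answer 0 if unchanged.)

As given, the longest chain is Research→Package→Retail→Support = 5+8+9+6 = 28, so the finish is 28 weeks.
Prototype has 1 week of float (longest path through it is 27).
Now Prototype→Legal = 6+26 = 32 is longest, so the finish becomes 32 weeks.
Change in finish: 32 − 28 = +4 weeks.

4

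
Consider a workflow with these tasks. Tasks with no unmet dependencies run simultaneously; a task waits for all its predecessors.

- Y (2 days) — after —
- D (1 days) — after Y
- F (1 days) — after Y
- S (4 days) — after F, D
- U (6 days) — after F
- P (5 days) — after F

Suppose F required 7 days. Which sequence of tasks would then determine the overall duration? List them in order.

Critical path before the change: Y→F→U = 2+1+6 = 9 giving 9 days.
F lies on that path, so at 7 days the path becomes 15 days.
No other chain overtakes it, so the finish is 15 days.

Y, F, U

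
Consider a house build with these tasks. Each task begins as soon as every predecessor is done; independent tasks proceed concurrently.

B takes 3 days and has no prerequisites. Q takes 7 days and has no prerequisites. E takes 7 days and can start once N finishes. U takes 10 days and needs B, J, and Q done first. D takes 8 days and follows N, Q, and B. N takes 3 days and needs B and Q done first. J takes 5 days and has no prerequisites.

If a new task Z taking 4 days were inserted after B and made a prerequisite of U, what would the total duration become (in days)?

Originally the project takes 18 days.
With Z inserted, U now waits for max(B, J, Q, Z).
New critical path: Q→N→D = 7+3+8 = 18 ⇒ 18 days.

18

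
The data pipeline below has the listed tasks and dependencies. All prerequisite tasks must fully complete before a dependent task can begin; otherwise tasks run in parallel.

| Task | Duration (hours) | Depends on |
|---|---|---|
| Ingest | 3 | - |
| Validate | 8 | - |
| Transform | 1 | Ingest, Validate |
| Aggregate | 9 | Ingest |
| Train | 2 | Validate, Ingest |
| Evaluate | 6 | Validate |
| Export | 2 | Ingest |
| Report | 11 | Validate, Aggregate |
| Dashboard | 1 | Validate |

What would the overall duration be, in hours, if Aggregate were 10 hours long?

The binding path is Ingest→Aggregate→Report = 3+9+11 = 23; finish at 23 hours.
Aggregate is on the critical path; changing it to 10 makes that path 24 hours.
No other chain overtakes it, so the finish is 24 hours.

24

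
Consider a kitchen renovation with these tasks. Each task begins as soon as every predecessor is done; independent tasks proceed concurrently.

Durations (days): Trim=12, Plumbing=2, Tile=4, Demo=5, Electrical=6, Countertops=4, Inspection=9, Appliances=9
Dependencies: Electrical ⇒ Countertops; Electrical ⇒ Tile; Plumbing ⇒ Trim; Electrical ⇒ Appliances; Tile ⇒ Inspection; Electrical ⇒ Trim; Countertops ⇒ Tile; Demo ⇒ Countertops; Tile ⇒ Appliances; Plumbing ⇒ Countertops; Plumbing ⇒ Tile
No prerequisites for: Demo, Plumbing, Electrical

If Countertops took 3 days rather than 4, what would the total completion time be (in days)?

22

The binding path is Electrical→Countertops→Tile→Inspection = 6+4+4+9 = 23; finish at 23 days.
Since Countertops is critical, the -1 change carries straight to that chain (now 22 days).
No other chain overtakes it, so the finish is 22 days.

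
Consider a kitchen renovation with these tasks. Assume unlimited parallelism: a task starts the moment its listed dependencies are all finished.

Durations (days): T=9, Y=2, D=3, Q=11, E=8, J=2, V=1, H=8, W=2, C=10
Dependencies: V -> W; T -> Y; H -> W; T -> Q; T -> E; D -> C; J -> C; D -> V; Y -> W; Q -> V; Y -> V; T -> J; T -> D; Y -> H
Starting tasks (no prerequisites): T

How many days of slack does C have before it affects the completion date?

T→Q→V→W = 9+11+1+2 = 23 sets the makespan at 23 days.
C finishes as early as 22 and must finish by 23.
Slack of C = 13 − 12 = 1 day.

1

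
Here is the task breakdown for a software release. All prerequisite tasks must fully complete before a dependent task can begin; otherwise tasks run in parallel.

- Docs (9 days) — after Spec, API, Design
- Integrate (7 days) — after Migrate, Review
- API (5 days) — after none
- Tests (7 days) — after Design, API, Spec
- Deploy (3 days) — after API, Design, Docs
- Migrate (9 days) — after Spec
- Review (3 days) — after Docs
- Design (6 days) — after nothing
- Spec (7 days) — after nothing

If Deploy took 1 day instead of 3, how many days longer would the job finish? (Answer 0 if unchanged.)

Actual critical path: Spec→Docs→Review→Integrate = 7+9+3+7 = 26 ⇒ 26 days.
The longest path through Deploy is only 19 days, so Deploy has float 7.
No other chain overtakes it, so the finish is 26 days.
Change in finish: 26 − 26 = +0 days.

0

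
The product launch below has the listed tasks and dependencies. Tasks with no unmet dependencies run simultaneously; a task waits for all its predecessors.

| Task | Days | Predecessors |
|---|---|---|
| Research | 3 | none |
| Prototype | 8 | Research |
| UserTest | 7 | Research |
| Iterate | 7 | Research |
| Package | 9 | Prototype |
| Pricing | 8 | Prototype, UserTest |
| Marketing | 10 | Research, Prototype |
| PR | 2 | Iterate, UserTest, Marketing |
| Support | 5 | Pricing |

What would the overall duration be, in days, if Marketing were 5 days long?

Critical path before the change: Research→Prototype→Pricing→Support = 3+8+8+5 = 24 giving 24 days.
Marketing has 1 day of float (longest path through it is 23).
The critical path is still Research→Prototype→Pricing→Support; finish is now 24 days.

24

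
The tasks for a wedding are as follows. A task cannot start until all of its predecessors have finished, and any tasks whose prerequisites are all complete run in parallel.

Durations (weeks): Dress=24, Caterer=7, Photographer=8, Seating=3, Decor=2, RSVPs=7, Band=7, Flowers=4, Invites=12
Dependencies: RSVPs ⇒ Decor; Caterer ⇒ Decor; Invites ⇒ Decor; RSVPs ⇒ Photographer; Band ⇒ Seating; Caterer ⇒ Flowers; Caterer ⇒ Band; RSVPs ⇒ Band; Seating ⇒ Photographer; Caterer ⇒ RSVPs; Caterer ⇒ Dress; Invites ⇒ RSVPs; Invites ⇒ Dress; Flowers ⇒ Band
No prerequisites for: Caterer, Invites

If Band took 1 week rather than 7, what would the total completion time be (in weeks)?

36

Actual critical path: Invites→RSVPs→Band→Seating→Photographer = 12+7+7+3+8 = 37 ⇒ 37 weeks.
Since Band is critical, the -6 change carries straight to that chain (now 31 weeks).
New critical path: Invites→Dress = 12+24 = 36 ⇒ 36 weeks.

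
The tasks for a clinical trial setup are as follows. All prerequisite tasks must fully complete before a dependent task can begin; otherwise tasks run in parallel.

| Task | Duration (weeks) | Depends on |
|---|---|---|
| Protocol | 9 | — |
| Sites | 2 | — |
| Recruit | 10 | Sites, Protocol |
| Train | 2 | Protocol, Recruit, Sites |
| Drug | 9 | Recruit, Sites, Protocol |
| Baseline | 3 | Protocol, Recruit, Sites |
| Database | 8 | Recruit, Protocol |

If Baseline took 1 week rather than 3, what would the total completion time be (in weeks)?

28

The binding path is Protocol→Recruit→Drug = 9+10+9 = 28; finish at 28 weeks.
The longest path through Baseline is only 22 weeks, so Baseline has float 6.
No other chain overtakes it, so the finish is 28 weeks.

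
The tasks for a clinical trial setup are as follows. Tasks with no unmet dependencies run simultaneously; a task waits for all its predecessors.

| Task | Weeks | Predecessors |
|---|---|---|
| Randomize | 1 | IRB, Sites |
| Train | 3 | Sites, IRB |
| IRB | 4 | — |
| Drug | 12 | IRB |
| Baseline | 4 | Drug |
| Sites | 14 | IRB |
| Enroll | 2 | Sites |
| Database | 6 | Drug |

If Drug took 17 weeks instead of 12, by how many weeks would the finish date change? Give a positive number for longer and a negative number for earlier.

5

As given, the longest chain is IRB→Drug→Database = 4+12+6 = 22, so the finish is 22 weeks.
Drug is on the critical path; changing it to 17 makes that path 27 weeks.
The critical path is still IRB→Drug→Database; finish is now 27 weeks.
Change in finish: 27 − 22 = +5 weeks.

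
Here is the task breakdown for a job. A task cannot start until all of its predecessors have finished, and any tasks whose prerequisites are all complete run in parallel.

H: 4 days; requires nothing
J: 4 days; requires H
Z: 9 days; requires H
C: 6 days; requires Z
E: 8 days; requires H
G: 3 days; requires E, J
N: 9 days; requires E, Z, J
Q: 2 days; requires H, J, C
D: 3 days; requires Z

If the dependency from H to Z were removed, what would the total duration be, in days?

With the dependency in place, H→Z→N = 4+9+9 = 22 sets the finish at 22 days.
Without H→Z, Z's earliest start moves from 4 to 0.
After: H→E→N = 4+8+9 = 21 → 21 days.

21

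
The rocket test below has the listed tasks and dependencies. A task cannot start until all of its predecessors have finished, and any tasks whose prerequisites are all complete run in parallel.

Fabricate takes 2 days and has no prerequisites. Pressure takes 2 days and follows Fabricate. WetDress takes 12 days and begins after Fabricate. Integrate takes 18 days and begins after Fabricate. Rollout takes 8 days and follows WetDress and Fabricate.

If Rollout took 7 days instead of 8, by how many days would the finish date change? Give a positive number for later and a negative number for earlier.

Actual critical path: Fabricate→WetDress→Rollout = 2+12+8 = 22 ⇒ 22 days.
Rollout lies on that path, so at 7 days the path becomes 21 days.
That remains the longest chain; total 21 days.
Change in finish: 21 − 22 = -1 days.

-1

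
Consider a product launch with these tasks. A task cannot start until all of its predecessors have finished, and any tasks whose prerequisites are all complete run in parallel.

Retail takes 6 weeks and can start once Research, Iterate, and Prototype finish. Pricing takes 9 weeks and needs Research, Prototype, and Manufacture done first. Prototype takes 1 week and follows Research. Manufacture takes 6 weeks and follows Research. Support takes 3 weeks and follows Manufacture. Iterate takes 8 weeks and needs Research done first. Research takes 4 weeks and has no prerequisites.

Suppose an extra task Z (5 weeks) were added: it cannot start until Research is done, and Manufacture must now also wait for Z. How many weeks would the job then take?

Originally the job takes 19 weeks.
With Z inserted, Manufacture now waits for max(Research, Z).
New critical path: Research→Z→Manufacture→Pricing = 4+5+6+9 = 24 ⇒ 24 weeks.

24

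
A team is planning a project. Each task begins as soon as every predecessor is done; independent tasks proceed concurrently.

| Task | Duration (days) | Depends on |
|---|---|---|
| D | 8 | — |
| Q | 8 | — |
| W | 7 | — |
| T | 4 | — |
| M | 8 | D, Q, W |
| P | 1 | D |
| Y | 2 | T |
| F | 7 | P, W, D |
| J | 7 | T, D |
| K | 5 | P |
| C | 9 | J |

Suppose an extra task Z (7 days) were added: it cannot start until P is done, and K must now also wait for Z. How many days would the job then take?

24

Originally the job takes 24 days.
With Z inserted, K now waits for max(P, Z).
New critical path: D→J→C = 8+7+9 = 24 ⇒ 24 days.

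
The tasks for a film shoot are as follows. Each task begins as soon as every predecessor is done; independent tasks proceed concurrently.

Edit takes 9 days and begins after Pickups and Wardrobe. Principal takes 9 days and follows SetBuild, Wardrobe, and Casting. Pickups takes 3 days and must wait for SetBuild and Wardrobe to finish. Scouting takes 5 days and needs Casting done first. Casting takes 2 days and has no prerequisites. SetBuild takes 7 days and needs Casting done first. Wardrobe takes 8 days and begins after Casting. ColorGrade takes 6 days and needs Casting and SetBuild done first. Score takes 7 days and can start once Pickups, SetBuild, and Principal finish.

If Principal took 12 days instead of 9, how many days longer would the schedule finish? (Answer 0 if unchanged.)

3

The binding path is Casting→Wardrobe→Principal→Score = 2+8+9+7 = 26; finish at 26 days.
Principal lies on that path, so at 12 days the path becomes 29 days.
No other chain overtakes it, so the finish is 29 days.
Change in finish: 29 − 26 = +3 days.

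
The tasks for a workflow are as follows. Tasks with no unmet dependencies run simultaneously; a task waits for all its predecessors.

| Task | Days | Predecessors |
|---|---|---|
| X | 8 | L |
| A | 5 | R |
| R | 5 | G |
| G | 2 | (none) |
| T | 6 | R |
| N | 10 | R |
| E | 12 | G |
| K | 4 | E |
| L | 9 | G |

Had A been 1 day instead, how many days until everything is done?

Baseline: G→L→X = 2+9+8 = 19 → 19 days.
A is off the critical path — its longest chain is 12 days, giving 7 of slack.
That remains the longest chain; total 19 days.

19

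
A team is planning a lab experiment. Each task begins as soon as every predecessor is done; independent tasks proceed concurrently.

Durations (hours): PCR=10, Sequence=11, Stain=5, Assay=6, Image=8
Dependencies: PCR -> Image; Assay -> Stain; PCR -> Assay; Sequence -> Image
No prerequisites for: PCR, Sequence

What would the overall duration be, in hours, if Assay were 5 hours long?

As given, the longest chain is PCR→Assay→Stain = 10+6+5 = 21, so the finish is 21 hours.
Since Assay is critical, the -1 change carries straight to that chain (now 20 hours).
No other chain overtakes it, so the finish is 20 hours.

20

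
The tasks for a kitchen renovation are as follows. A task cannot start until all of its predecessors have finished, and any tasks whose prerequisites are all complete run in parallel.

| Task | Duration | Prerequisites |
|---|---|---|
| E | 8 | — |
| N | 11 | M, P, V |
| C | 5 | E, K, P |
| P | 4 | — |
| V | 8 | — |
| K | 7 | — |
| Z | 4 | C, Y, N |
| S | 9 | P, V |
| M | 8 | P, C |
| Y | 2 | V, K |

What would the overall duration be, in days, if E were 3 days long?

As given, the longest chain is E→C→M→N→Z = 8+5+8+11+4 = 36, so the finish is 36 days.
Since E is critical, the -5 change carries straight to that chain (now 31 days).
New critical path: K→C→M→N→Z = 7+5+8+11+4 = 35 ⇒ 35 days.

35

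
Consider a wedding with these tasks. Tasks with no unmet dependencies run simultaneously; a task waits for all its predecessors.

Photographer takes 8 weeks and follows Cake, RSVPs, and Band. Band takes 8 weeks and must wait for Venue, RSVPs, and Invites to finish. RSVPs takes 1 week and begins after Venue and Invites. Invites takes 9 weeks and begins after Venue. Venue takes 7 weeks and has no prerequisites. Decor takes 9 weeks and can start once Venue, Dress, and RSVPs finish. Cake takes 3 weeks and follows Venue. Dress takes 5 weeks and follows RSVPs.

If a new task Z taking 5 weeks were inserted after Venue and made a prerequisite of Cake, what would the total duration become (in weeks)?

33

Originally the plan takes 33 weeks.
With Z inserted, Cake now waits for max(Venue, Z).
New critical path: Venue→Invites→RSVPs→Band→Photographer = 7+9+1+8+8 = 33 ⇒ 33 weeks.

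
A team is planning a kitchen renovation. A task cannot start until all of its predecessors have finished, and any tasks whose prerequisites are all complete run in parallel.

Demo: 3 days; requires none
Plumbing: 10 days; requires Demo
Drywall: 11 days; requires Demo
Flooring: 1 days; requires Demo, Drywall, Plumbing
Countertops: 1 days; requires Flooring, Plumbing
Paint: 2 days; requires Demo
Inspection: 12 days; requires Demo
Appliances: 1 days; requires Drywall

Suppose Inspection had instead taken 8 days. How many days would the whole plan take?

16

The binding path is Demo→Drywall→Flooring→Countertops = 3+11+1+1 = 16; finish at 16 days.
Inspection is off the critical path — its longest chain is 15 days, giving 1 of slack.
That remains the longest chain; total 16 days.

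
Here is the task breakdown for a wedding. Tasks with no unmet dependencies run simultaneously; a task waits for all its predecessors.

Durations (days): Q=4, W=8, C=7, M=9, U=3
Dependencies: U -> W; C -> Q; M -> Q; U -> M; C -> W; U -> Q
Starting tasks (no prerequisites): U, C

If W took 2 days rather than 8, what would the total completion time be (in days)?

16

Actual critical path: U→M→Q = 3+9+4 = 16 ⇒ 16 days.
The longest path through W is only 15 days, so W has float 1.
That remains the longest chain; total 16 days.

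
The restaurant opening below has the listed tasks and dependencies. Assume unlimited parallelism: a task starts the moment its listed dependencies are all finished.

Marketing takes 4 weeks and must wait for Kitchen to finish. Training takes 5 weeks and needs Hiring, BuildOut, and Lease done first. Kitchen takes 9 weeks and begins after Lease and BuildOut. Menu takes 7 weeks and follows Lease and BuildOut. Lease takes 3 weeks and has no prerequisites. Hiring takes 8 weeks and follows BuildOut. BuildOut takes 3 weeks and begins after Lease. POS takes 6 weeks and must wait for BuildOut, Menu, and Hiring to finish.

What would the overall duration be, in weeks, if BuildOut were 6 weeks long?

23

Baseline: Lease→BuildOut→Hiring→POS = 3+3+8+6 = 20 → 20 weeks.
BuildOut is on the critical path; changing it to 6 makes that path 23 weeks.
No other chain overtakes it, so the finish is 23 weeks.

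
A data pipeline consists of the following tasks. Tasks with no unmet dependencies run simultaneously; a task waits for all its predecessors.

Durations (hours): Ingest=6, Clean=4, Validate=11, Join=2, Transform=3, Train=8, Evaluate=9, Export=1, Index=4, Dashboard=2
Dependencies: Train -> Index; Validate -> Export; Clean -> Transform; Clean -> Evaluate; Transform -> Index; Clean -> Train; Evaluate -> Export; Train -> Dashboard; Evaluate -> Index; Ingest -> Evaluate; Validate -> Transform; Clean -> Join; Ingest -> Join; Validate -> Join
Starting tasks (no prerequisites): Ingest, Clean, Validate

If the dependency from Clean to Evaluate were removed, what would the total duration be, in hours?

With the dependency in place, Ingest→Evaluate→Index = 6+9+4 = 19 sets the finish at 19 hours.
Dropping Clean→Evaluate doesn't change Evaluate's earliest start (6); another predecessor still binds.
The longest chain is now Ingest→Evaluate→Index = 6+9+4 = 19, so the data pipeline takes 19 hours.

19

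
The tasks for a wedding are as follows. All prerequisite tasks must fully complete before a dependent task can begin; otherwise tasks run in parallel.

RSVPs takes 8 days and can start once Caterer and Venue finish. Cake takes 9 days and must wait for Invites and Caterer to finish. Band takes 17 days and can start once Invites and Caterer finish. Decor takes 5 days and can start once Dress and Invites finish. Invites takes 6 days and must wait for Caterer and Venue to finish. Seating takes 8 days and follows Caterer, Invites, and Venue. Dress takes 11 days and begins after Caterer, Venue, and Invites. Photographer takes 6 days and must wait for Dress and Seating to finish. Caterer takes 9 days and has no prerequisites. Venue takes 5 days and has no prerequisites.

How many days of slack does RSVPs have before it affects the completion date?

15

Caterer→Invites→Dress→Photographer = 9+6+11+6 = 32 sets the makespan at 32 days.
Longest path through RSVPs: 17 days (earliest finish 17, latest finish 32).
Float = 32 − 17 = 15.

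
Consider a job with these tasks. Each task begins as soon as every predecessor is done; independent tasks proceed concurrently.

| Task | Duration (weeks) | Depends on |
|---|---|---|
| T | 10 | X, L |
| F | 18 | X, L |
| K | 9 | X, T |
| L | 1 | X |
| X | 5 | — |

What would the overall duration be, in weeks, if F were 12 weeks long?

As given, the longest chain is X→L→T→K = 5+1+10+9 = 25, so the finish is 25 weeks.
F has 1 week of float (longest path through it is 24).
That remains the longest chain; total 25 weeks.

25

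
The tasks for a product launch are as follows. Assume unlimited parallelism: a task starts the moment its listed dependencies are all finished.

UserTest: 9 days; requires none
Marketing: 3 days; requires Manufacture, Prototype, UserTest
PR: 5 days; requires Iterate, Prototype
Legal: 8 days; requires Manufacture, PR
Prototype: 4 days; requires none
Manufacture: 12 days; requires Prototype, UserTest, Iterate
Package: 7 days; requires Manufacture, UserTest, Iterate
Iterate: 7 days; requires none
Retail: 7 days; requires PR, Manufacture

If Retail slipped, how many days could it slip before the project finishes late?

The longest chain is UserTest→Manufacture→Legal = 9+12+8 = 29; overall finish 29 days.
Longest path through Retail: 28 days (earliest finish 28, latest finish 29).
Float = 29 − 28 = 1.

1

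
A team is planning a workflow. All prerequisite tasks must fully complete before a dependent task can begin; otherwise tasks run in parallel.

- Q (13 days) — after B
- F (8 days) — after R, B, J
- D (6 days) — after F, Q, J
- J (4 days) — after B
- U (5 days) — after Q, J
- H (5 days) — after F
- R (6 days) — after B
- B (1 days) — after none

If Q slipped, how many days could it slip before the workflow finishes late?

Critical path: B→R→F→D = 1+6+8+6 = 21, so the finish is 21 days.
The longest chain containing Q totals 20 days.
Float = 21 − 20 = 1.

1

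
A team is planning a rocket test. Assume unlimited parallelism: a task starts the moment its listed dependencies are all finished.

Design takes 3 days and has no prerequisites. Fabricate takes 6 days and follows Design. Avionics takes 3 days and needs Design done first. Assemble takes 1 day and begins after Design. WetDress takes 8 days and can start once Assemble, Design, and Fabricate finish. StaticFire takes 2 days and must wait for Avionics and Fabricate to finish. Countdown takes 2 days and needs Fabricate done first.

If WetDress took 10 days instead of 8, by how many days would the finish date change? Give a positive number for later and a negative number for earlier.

As given, the longest chain is Design→Fabricate→WetDress = 3+6+8 = 17, so the finish is 17 days.
Since WetDress is critical, the +2 change carries straight to that chain (now 19 days).
That remains the longest chain; total 19 days.
Change in finish: 19 − 17 = +2 days.

2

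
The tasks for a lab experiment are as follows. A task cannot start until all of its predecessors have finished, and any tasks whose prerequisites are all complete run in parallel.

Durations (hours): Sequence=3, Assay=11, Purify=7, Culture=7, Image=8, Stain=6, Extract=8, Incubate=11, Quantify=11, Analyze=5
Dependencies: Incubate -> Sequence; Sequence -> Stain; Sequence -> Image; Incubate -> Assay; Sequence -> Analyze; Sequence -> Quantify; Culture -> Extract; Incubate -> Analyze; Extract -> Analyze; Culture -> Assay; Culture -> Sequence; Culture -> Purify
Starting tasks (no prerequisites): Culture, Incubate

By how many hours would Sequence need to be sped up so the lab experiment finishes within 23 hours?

Current finish: 25 hours; target: 23.
Sequence is on every critical path, so each hour cut from Sequence cuts the finish by one (this holds down to a finish of 23).
Need 25 − 23 = 2 hours off Sequence → Sequence becomes 1 hour, finish becomes 23.

2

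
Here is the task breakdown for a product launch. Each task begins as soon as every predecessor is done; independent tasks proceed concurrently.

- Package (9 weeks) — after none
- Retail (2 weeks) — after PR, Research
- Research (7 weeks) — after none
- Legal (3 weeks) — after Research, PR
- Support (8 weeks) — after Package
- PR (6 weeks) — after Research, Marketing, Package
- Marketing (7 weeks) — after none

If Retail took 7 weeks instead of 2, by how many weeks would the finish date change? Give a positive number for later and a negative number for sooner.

Critical path before the change: Package→PR→Legal = 9+6+3 = 18 giving 18 weeks.
Retail has 1 week of float (longest path through it is 17).
Now Package→PR→Retail = 9+6+7 = 22 is longest, so the finish becomes 22 weeks.
Change in finish: 22 − 18 = +4 weeks.

4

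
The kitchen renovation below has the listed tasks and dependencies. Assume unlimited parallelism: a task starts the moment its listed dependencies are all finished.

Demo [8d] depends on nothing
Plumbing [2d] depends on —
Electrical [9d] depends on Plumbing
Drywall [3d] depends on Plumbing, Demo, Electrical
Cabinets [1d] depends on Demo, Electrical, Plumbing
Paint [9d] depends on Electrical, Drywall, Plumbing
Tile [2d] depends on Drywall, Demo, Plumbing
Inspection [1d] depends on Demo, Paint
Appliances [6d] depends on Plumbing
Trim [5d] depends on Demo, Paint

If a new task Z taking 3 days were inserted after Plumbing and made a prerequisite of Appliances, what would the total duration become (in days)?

28

Originally the kitchen renovation takes 28 days.
With Z inserted, Appliances now waits for max(Plumbing, Z).
New critical path: Plumbing→Electrical→Drywall→Paint→Trim = 2+9+3+9+5 = 28 ⇒ 28 days.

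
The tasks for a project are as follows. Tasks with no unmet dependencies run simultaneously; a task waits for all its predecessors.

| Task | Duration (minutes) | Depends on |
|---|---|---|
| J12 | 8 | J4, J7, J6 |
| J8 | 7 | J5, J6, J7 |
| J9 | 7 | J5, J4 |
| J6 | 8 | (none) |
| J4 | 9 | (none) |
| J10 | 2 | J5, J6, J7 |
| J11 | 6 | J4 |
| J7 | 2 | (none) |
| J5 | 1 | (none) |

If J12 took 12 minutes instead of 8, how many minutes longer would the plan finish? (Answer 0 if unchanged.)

Actual critical path: J4→J12 = 9+8 = 17 ⇒ 17 minutes.
J12 is on the critical path; changing it to 12 makes that path 21 minutes.
No other chain overtakes it, so the finish is 21 minutes.
Change in finish: 21 − 17 = +4 minutes.

4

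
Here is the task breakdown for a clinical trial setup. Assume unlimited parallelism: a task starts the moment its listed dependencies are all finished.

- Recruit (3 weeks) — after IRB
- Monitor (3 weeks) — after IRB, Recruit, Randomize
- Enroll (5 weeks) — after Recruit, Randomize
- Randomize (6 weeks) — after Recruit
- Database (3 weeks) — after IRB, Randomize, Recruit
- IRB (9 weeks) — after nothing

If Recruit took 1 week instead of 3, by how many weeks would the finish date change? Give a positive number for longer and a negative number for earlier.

-2

Actual critical path: IRB→Recruit→Randomize→Enroll = 9+3+6+5 = 23 ⇒ 23 weeks.
Recruit lies on that path, so at 1 week the path becomes 21 weeks.
No other chain overtakes it, so the finish is 21 weeks.
Change in finish: 21 − 23 = -2 weeks.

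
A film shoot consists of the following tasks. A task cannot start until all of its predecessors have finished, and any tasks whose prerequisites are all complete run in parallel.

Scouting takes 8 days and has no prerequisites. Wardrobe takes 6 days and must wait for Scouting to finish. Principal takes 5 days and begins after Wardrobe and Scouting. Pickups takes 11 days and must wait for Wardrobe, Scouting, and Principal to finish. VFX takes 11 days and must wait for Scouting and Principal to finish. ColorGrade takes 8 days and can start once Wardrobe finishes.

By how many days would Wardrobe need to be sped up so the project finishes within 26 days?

Current finish: 30 days; target: 26.
Wardrobe is on every critical path, so each day cut from Wardrobe cuts the finish by one (this holds down to a finish of 25).
Need 30 − 26 = 4 days off Wardrobe → Wardrobe becomes 2 days, finish becomes 26.

4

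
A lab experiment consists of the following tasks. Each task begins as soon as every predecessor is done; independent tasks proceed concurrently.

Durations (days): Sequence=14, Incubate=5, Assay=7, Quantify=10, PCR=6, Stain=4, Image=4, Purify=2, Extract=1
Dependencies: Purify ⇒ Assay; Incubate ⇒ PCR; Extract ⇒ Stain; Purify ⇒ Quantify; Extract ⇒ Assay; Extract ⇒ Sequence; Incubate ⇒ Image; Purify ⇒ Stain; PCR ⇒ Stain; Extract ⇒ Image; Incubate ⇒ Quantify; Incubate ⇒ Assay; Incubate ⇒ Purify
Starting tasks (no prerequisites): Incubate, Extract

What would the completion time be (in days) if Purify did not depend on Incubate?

Before: longest chain Incubate→Purify→Quantify = 5+2+10 = 17, finish 17.
Without Incubate→Purify, Purify's earliest start moves from 5 to 0.
After: Incubate→PCR→Stain = 5+6+4 = 15 → 15 days.

15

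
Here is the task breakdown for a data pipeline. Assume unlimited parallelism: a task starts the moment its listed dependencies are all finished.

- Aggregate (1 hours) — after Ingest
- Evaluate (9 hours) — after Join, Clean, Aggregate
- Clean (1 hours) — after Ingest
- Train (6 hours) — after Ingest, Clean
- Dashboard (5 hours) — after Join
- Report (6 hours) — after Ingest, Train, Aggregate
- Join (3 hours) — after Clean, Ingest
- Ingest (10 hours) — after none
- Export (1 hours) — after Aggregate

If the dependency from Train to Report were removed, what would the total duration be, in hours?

Original critical path: Ingest→Clean→Join→Evaluate = 10+1+3+9 = 23 ⇒ 23 hours.
Without Train→Report, Report's earliest start moves from 17 to 11.
New critical path: Ingest→Clean→Join→Evaluate = 10+1+3+9 = 23 ⇒ 23 hours.

23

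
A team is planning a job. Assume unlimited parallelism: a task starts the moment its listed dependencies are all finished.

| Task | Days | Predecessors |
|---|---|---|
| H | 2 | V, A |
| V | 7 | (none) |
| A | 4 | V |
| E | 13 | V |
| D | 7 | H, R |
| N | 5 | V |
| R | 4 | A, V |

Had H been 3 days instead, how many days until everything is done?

As given, the longest chain is V→A→R→D = 7+4+4+7 = 22, so the finish is 22 days.
H has 2 days of float (longest path through it is 20).
The critical path is still V→A→R→D; finish is now 22 days.

22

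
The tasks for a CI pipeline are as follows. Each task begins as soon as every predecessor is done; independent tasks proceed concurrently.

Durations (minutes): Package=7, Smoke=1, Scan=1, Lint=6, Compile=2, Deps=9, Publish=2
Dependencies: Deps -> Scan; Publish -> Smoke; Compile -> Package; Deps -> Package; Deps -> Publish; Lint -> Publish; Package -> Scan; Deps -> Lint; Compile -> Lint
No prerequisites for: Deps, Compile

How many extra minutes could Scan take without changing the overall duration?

Deps→Lint→Publish→Smoke = 9+6+2+1 = 18 sets the makespan at 18 minutes.
Scan finishes as early as 17 and must finish by 18.
So Scan can slip 18 − 17 = 1 minute.

1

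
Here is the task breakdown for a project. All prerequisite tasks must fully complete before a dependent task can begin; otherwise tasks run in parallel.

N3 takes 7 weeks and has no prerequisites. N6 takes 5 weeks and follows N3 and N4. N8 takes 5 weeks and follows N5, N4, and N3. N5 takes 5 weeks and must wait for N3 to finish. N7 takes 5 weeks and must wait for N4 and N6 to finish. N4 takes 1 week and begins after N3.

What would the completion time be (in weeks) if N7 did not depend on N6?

Before: longest chain N3→N4→N6→N7 = 7+1+5+5 = 18, finish 18.
Without N6→N7, N7's earliest start moves from 13 to 8.
After: N3→N5→N8 = 7+5+5 = 17 → 17 weeks.

17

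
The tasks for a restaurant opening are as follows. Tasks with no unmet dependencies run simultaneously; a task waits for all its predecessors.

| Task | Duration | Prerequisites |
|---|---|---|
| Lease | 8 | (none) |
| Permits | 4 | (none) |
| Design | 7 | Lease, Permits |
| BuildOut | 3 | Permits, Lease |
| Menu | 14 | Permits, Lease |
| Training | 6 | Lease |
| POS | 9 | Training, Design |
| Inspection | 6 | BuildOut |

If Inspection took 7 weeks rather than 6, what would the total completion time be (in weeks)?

The binding path is Lease→Design→POS = 8+7+9 = 24; finish at 24 weeks.
The longest path through Inspection is only 17 weeks, so Inspection has float 7.
That remains the longest chain; total 24 weeks.

24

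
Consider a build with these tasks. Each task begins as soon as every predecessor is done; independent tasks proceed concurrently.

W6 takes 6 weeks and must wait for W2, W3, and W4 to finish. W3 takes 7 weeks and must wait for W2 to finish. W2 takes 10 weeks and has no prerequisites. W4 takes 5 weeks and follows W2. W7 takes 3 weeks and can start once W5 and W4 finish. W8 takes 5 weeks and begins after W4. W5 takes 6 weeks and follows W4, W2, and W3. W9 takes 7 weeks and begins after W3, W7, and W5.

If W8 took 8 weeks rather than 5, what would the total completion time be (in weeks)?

As given, the longest chain is W2→W3→W5→W7→W9 = 10+7+6+3+7 = 33, so the finish is 33 weeks.
W8 has 13 weeks of float (longest path through it is 20).
The critical path is still W2→W3→W5→W7→W9; finish is now 33 weeks.

33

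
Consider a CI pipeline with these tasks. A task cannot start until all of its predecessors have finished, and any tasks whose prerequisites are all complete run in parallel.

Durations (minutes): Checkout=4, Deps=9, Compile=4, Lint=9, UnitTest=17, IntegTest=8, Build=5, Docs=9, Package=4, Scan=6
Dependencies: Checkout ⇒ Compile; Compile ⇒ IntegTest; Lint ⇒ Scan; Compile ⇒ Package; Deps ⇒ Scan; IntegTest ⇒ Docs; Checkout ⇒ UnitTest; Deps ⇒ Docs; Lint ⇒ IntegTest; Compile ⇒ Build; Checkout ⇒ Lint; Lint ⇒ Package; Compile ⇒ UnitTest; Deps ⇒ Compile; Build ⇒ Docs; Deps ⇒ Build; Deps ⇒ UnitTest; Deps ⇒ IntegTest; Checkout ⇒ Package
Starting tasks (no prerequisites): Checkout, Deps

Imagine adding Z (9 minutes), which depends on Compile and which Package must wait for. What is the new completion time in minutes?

Originally the job takes 30 minutes.
With Z inserted, Package now waits for max(Lint, Compile, Checkout, Z).
New critical path: Checkout→Lint→IntegTest→Docs = 4+9+8+9 = 30 ⇒ 30 minutes.

30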